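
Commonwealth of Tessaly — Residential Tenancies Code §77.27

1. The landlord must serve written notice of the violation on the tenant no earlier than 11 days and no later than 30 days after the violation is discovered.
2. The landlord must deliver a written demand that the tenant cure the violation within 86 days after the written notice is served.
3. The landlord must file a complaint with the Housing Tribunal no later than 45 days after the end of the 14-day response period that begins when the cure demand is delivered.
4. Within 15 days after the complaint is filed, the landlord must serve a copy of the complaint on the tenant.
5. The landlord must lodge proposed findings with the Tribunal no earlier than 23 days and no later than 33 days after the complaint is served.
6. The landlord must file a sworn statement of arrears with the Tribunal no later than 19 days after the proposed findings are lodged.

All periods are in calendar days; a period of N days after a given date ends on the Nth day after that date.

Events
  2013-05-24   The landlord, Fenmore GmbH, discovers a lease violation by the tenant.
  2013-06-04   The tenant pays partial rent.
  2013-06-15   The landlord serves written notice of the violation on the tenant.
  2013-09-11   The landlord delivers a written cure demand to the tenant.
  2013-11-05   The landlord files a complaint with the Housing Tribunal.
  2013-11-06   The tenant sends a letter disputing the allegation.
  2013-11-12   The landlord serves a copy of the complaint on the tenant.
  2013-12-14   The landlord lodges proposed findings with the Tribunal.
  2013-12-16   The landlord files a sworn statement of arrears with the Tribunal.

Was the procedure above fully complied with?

Step 1 — 11 and 30 days from 2013-05-24 (when the violation is discovered) are 2013-06-04 and 2013-06-23 respectively; 2013-06-15 falls inside that range.
Step 2 — counting 86 days from 2013-06-15 (when the written notice is served) gives a deadline of 2013-09-09; not done until 2013-09-11, 2 days after the deadline.
The procedure was therefore not followed at step 2.

No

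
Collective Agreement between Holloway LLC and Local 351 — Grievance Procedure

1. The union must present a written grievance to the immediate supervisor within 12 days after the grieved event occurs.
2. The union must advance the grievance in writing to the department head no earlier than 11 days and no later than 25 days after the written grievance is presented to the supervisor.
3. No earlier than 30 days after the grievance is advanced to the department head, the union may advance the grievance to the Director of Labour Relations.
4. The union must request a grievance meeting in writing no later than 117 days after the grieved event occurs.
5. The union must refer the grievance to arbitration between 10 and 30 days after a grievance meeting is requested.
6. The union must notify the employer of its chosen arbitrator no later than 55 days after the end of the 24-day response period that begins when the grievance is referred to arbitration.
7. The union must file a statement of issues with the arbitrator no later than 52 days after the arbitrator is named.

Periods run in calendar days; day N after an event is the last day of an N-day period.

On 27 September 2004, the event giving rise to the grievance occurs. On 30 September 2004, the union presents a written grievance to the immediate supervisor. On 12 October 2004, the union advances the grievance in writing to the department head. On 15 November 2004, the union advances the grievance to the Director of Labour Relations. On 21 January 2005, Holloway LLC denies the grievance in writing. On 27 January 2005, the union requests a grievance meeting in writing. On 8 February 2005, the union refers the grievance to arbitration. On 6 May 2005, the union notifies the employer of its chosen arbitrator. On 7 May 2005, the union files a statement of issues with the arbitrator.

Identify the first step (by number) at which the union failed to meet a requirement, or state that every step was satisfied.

Step 4

Step 1 — counting 12 days from 27 September 2004 (when the grieved event occurs) gives a deadline of 9 October 2004; done 30 September 2004 — timely.
Step 2 — 11 and 25 days from 30 September 2004 (when the written grievance is presented to the supervisor) are 11 October 2004 and 25 October 2004 respectively; 12 October 2004 falls inside that range.
Step 3 — must wait 30 days from 12 October 2004 (when the grievance is advanced to the department head), so not before 11 November 2004; done 15 November 2004 — permitted.
Step 4 — counting 117 days from 27 September 2004 (when the grieved event occurs) gives a deadline of 22 January 2005; done 27 January 2005 — 5 days late.
The procedure was therefore not followed at step 4.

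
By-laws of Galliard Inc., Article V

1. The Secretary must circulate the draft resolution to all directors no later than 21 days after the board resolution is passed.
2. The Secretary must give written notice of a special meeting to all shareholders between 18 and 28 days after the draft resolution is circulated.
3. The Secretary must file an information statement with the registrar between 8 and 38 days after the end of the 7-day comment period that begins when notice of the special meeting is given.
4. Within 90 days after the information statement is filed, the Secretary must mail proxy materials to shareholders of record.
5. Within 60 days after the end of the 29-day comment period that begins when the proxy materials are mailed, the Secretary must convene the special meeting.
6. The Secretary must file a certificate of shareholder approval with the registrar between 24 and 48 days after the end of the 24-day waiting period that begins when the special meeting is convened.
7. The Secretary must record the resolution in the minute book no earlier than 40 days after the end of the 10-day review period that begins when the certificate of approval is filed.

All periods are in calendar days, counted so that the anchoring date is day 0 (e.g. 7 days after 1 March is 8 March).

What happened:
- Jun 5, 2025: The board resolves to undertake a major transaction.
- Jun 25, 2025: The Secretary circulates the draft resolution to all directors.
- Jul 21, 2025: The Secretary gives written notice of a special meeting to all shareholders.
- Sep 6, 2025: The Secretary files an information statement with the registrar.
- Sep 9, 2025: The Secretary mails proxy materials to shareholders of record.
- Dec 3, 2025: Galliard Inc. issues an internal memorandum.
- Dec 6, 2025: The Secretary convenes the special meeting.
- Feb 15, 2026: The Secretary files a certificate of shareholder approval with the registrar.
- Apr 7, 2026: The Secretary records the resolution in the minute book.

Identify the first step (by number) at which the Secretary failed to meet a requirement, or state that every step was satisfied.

(1) due by Jun 5, 2025 + 21 days = Jun 26, 2025; Jun 25, 2025 is within that limit.
(2) the permitted window runs from Jun 25, 2025 + 18 = Jul 13, 2025 to Jun 25, 2025 + 28 = Jul 23, 2025; done Jul 21, 2025 — within the window.
(3) the permitted window runs from Jul 28, 2025 + 8 = Aug 5, 2025 to Jul 28, 2025 + 38 = Sep 4, 2025; Sep 6, 2025 is 2 days past the end of the window.

Step 3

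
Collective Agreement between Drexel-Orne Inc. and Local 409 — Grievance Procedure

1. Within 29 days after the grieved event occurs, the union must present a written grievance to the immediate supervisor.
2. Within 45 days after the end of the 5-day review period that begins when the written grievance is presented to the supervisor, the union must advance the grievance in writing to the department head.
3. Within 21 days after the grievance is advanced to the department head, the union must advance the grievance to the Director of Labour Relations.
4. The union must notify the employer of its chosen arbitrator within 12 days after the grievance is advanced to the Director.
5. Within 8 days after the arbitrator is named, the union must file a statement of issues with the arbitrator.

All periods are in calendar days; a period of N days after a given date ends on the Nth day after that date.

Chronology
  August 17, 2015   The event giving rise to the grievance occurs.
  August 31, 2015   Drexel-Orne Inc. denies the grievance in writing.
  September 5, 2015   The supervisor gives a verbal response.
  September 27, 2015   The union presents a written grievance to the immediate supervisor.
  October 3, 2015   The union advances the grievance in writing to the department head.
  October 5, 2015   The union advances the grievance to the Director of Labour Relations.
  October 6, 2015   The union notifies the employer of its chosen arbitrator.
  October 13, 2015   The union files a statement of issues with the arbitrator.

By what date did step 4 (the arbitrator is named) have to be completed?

Step 4 runs from October 5, 2015, when the grievance is advanced to the Director. 12 days after October 5, 2015 is October 17, 2015.

October 17, 2015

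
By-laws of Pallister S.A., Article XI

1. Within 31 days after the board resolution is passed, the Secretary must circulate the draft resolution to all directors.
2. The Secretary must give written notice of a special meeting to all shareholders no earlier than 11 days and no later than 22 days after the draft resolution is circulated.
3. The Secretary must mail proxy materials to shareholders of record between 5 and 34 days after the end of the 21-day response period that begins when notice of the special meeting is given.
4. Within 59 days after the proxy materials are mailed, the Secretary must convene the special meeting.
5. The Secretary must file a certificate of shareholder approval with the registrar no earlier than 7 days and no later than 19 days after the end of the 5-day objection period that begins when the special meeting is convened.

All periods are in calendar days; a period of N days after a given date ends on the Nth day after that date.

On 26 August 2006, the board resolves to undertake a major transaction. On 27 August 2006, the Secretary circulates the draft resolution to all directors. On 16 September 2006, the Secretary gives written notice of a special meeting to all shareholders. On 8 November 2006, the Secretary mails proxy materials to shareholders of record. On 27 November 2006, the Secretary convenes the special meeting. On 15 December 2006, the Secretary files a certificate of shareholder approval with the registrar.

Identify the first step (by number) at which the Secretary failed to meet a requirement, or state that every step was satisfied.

None — every step was satisfied

Step 1: 31 days after 26 August 2006 (when the board resolution is passed) is 26 September 2006; completed 27 August 2006, before the deadline.
Step 2: the window is 11–22 days after 27 August 2006 (when the draft resolution is circulated), so 7 September 2006 through 18 September 2006; done 16 September 2006 — within the window.
Step 3: the window is 5–34 days after 7 October 2006 (end of the 21-day response period, which began when notice of the special meeting is given on 16 September 2006), so 12 October 2006 through 10 November 2006; done 8 November 2006 — within the window.
Step 4: 59 days after 8 November 2006 (when the proxy materials are mailed) is 6 January 2007; 27 November 2006 is within that limit.
Step 5: the window is 7–19 days after 2 December 2006 (end of the 5-day objection period, which began when the special meeting is convened on 27 November 2006), so 9 December 2006 through 21 December 2006; done 15 December 2006 — within the window.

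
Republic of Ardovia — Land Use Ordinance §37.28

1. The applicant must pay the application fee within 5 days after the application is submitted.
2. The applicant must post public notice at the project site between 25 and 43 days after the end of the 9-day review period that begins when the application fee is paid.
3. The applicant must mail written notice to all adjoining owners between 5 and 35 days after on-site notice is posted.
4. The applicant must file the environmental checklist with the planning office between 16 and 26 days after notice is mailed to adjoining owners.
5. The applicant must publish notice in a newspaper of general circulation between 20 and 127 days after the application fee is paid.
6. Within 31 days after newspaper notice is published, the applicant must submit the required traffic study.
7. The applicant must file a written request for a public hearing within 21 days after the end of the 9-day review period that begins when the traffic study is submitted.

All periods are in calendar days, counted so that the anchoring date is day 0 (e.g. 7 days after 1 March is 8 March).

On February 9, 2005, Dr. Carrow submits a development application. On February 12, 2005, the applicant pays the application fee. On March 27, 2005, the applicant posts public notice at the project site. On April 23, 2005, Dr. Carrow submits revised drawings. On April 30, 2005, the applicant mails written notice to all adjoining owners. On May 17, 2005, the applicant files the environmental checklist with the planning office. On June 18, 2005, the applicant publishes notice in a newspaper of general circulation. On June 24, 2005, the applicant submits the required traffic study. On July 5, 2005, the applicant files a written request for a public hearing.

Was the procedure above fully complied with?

Step 1: 5 days after February 9, 2005 (when the application is submitted) is February 14, 2005; February 12, 2005 is within that limit.
Step 2: the window is 25–43 days after February 21, 2005 (end of the 9-day review period, which began when the application fee is paid on February 12, 2005), so March 18, 2005 through April 5, 2005; done March 27, 2005 — within the window.
Step 3: the window is 5–35 days after March 27, 2005 (when on-site notice is posted), so April 1, 2005 through May 1, 2005; done April 30, 2005, which is between those dates.
Step 4: the window is 16–26 days after April 30, 2005 (when notice is mailed to adjoining owners), so May 16, 2005 through May 26, 2005; done May 17, 2005, which is between those dates.
Step 5: the window is 20–127 days after February 12, 2005 (when the application fee is paid), so March 4, 2005 through June 19, 2005; done June 18, 2005, which is between those dates.
Step 6: 31 days after June 18, 2005 (when newspaper notice is published) is July 19, 2005; June 24, 2005 is within that limit.
Step 7: 21 days after July 3, 2005 (end of the 9-day review period, which began when the traffic study is submitted on June 24, 2005) is July 24, 2005; completed July 5, 2005, before the deadline.

Yes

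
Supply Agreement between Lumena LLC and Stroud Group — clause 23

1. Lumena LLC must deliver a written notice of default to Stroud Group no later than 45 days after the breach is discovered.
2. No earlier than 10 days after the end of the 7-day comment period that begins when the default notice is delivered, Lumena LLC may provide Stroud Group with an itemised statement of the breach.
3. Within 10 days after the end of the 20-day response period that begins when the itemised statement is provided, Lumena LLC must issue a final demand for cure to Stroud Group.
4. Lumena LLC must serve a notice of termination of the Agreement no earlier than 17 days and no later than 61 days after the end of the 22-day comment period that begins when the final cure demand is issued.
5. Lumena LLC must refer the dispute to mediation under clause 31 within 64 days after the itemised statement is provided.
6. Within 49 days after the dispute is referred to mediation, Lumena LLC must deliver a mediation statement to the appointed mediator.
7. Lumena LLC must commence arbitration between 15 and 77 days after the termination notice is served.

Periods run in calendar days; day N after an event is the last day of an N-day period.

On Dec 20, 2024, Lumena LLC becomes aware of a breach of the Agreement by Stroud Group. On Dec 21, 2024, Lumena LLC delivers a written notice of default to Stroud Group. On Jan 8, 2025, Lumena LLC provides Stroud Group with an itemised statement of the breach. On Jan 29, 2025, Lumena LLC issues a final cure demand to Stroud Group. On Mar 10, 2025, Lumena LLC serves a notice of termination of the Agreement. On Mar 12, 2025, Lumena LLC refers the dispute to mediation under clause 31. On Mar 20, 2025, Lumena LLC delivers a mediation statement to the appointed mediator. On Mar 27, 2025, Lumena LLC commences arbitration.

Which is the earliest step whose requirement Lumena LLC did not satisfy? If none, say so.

None — every step was satisfied

(1) due by Dec 20, 2024 + 45 days = Feb 3, 2025; Dec 21, 2024 is within that limit.
(2) permitted from Dec 28, 2024 + 10 days = Jan 7, 2025 onward; done Jan 8, 2025 — permitted.
(3) due by Jan 28, 2025 + 10 days = Feb 7, 2025; Jan 29, 2025 is within that limit.
(4) the permitted window runs from Feb 20, 2025 + 17 = Mar 9, 2025 to Feb 20, 2025 + 61 = Apr 22, 2025; done Mar 10, 2025 — within the window.
(5) due by Jan 8, 2025 + 64 days = Mar 13, 2025; done Mar 12, 2025 — timely.
(6) due by Mar 12, 2025 + 49 days = Apr 30, 2025; done Mar 20, 2025 — timely.
(7) the permitted window runs from Mar 10, 2025 + 15 = Mar 25, 2025 to Mar 10, 2025 + 77 = May 26, 2025; done Mar 27, 2025 — within the window.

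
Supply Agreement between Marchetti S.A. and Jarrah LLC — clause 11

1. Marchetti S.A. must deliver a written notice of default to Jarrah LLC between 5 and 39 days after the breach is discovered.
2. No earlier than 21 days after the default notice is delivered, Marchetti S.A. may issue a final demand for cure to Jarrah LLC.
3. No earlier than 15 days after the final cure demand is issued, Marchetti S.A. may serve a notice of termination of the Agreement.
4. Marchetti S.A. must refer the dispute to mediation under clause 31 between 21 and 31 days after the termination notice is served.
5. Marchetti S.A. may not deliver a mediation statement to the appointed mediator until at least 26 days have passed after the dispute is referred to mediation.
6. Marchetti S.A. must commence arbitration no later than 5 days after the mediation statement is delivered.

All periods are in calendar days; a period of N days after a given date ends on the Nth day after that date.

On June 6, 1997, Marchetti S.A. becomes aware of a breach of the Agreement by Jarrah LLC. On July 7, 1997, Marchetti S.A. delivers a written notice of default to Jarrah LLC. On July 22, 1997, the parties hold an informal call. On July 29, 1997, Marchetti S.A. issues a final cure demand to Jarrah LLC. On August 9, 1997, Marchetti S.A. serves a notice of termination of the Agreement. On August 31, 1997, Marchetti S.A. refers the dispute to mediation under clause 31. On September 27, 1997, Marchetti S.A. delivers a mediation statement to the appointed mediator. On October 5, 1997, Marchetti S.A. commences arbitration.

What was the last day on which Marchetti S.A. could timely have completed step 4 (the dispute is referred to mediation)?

September 9, 1997

Step 4 runs from August 9, 1997, when the termination notice is served. The window is 21–31 days after August 9, 1997; it closes on September 9, 1997.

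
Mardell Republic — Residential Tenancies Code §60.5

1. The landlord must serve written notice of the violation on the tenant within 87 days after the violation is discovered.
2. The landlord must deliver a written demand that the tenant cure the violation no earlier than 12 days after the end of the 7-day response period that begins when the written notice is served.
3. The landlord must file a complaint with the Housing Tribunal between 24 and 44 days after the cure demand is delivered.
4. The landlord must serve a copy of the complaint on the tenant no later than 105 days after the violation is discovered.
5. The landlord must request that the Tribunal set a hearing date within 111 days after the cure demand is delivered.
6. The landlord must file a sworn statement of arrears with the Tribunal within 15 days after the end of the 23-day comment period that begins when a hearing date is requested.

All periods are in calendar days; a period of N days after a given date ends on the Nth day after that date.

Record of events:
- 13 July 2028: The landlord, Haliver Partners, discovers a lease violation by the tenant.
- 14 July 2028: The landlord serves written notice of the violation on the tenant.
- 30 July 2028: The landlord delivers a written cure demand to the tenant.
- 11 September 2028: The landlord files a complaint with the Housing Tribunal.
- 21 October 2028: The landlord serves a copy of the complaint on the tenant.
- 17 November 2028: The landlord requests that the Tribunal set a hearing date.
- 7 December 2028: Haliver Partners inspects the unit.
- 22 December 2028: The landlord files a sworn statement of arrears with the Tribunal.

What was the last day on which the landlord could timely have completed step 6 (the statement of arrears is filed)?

25 December 2028

A hearing date is requested on 17 November 2028; the 23-day comment period therefore ends 10 December 2028, and step 6 runs from that date. 15 days after 10 December 2028 is 25 December 2028.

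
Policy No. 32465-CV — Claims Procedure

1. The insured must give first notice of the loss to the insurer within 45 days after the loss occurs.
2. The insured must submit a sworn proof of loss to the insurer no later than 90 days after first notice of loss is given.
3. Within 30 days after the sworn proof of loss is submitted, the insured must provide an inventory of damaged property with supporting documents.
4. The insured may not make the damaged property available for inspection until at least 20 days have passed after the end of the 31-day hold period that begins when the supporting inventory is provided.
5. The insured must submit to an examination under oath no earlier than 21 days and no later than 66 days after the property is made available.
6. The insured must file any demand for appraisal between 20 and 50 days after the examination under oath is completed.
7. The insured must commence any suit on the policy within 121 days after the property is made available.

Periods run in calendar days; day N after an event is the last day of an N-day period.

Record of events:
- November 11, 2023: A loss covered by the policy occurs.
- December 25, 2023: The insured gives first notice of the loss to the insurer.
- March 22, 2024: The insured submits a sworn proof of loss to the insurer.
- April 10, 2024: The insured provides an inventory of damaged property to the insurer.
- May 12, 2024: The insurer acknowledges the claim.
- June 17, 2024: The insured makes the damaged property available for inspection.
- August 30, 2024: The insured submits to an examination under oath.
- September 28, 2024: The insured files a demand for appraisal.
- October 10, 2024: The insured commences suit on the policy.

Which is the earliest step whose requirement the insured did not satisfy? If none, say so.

(1) due by November 11, 2023 + 45 days = December 26, 2023; completed December 25, 2023, before the deadline.
(2) due by December 25, 2023 + 90 days = March 24, 2024; done March 22, 2024 — timely.
(3) due by March 22, 2024 + 30 days = April 21, 2024; done April 10, 2024 — timely.
(4) permitted from May 11, 2024 + 20 days = May 31, 2024 onward; done June 17, 2024 — permitted.
(5) the permitted window runs from June 17, 2024 + 21 = July 8, 2024 to June 17, 2024 + 66 = August 22, 2024; done August 30, 2024 — 8 days after the window closed.

Step 5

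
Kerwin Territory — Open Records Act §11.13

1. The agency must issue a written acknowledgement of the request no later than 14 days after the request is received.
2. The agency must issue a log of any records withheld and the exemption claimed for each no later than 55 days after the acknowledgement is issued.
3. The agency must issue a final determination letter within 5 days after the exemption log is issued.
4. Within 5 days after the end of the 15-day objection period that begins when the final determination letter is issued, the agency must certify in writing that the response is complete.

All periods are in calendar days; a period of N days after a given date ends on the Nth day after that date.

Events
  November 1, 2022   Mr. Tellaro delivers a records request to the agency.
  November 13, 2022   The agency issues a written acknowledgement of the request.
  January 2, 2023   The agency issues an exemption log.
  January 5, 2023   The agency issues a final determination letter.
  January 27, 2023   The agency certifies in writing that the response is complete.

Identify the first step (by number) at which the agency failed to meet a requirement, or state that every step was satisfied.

Step 4

Step 1: 14 days after November 1, 2022 (when the request is received) is November 15, 2022; completed November 13, 2022, before the deadline.
Step 2: 55 days after November 13, 2022 (when the acknowledgement is issued) is January 7, 2023; completed January 2, 2023, before the deadline.
Step 3: 5 days after January 2, 2023 (when the exemption log is issued) is January 7, 2023; done January 5, 2023 — timely.
Step 4: 5 days after January 20, 2023 (end of the 15-day objection period, which began when the final determination letter is issued on January 5, 2023) is January 25, 2023; not done until January 27, 2023, 2 days after the deadline.
That is the first point of non-compliance.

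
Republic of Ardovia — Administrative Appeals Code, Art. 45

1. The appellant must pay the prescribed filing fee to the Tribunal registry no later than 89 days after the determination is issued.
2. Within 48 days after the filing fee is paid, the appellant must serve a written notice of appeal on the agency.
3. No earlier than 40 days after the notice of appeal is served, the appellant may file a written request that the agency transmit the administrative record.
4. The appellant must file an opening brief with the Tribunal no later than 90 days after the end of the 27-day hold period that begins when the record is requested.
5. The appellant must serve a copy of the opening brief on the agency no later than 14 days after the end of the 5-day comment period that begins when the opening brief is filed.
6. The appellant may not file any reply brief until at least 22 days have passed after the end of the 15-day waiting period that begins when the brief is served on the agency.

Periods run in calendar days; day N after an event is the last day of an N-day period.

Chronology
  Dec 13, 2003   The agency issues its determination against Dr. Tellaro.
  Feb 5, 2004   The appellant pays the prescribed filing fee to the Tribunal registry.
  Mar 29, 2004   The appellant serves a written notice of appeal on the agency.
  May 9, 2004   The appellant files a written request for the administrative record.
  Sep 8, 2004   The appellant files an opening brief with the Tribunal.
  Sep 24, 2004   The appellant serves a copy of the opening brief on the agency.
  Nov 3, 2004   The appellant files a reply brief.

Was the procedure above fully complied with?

No

Step 1 — counting 89 days from Dec 13, 2003 (when the determination is issued) gives a deadline of Mar 11, 2004; done Feb 5, 2004 — timely.
Step 2 — counting 48 days from Feb 5, 2004 (when the filing fee is paid) gives a deadline of Mar 24, 2004; not done until Mar 29, 2004, 5 days after the deadline.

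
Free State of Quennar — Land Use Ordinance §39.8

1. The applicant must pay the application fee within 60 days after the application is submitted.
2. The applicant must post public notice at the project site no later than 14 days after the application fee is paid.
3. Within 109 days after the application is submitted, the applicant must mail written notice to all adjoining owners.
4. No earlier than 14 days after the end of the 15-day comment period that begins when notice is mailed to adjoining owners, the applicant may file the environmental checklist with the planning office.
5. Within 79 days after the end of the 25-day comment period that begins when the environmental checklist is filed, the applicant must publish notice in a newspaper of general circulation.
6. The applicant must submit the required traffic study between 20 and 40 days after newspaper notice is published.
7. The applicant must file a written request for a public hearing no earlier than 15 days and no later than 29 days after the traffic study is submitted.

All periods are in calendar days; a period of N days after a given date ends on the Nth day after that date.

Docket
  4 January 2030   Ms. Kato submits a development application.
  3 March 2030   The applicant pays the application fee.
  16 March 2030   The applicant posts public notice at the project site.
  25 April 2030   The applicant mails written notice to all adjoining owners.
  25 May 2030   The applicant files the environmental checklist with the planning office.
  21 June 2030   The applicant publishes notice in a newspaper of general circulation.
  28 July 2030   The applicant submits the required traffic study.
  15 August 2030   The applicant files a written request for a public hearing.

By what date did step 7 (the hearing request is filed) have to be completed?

Step 7 runs from 28 July 2030, when the traffic study is submitted. The window is 15–29 days after 28 July 2030; it closes on 26 August 2030.

26 August 2030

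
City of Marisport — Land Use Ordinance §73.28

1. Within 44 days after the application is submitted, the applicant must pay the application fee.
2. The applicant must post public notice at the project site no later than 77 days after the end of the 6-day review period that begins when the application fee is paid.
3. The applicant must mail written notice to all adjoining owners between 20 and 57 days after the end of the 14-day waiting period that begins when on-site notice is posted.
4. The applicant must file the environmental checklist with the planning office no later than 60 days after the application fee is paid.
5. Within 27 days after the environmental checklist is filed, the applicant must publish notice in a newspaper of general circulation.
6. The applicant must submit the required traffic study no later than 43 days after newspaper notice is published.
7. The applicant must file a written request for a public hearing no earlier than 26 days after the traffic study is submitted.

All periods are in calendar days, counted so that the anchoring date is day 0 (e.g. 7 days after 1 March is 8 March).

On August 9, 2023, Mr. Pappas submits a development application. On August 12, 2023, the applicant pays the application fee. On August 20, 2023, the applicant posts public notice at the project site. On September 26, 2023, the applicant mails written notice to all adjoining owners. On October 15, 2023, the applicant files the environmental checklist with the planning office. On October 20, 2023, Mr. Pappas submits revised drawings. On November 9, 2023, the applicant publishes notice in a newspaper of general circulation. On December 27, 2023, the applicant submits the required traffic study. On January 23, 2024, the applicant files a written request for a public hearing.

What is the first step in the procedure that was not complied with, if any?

Step 4

(1) due by August 9, 2023 + 44 days = September 22, 2023; August 12, 2023 is within that limit.
(2) due by August 18, 2023 + 77 days = November 3, 2023; done August 20, 2023 — timely.
(3) the permitted window runs from September 3, 2023 + 20 = September 23, 2023 to September 3, 2023 + 57 = October 30, 2023; September 26, 2023 falls inside that range.
(4) due by August 12, 2023 + 60 days = October 11, 2023; done October 15, 2023 — 4 days late.
That is the first point of non-compliance.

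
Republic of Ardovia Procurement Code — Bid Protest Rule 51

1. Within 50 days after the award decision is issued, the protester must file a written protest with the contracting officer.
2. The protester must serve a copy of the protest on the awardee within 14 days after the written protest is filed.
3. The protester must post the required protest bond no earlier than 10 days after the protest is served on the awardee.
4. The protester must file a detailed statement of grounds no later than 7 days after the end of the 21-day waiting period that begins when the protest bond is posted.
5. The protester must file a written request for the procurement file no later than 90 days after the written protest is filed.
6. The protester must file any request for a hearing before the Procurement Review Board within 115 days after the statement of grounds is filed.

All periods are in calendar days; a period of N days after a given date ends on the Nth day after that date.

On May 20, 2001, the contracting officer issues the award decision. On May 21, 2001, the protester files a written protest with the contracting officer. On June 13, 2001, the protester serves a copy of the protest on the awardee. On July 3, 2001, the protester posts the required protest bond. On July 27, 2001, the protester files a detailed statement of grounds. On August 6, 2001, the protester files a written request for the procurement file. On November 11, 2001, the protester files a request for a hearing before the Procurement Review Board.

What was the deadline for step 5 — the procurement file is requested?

Step 5 runs from May 21, 2001, when the written protest is filed. 90 days after May 21, 2001 is August 19, 2001.

August 19, 2001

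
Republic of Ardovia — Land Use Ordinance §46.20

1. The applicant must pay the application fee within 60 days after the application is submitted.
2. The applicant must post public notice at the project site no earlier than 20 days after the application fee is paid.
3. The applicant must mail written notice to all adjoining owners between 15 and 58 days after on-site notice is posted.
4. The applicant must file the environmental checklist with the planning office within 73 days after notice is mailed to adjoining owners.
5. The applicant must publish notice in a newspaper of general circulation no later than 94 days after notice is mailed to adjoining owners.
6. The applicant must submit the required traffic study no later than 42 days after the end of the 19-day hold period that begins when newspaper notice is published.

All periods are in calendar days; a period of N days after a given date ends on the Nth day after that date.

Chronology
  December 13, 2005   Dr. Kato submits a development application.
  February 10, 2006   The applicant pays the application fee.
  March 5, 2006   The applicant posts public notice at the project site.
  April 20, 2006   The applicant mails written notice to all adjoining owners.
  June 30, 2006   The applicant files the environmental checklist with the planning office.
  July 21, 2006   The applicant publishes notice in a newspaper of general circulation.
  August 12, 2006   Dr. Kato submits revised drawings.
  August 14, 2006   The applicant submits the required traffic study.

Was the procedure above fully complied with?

Step 1 — counting 60 days from December 13, 2005 (when the application is submitted) gives a deadline of February 11, 2006; February 10, 2006 is within that limit.
Step 2 — must wait 20 days from February 10, 2006 (when the application fee is paid), so not before March 2, 2006; done March 5, 2006, after the minimum wait.
Step 3 — 15 and 58 days from March 5, 2006 (when on-site notice is posted) are March 20, 2006 and May 2, 2006 respectively; done April 20, 2006, which is between those dates.
Step 4 — counting 73 days from April 20, 2006 (when notice is mailed to adjoining owners) gives a deadline of July 2, 2006; done June 30, 2006 — timely.
Step 5 — counting 94 days from April 20, 2006 (when notice is mailed to adjoining owners) gives a deadline of July 23, 2006; July 21, 2006 is within that limit.
Step 6 — counting 42 days from August 9, 2006 (end of the 19-day hold period, which began when newspaper notice is published on July 21, 2006) gives a deadline of September 20, 2006; completed August 14, 2006, before the deadline.

Yes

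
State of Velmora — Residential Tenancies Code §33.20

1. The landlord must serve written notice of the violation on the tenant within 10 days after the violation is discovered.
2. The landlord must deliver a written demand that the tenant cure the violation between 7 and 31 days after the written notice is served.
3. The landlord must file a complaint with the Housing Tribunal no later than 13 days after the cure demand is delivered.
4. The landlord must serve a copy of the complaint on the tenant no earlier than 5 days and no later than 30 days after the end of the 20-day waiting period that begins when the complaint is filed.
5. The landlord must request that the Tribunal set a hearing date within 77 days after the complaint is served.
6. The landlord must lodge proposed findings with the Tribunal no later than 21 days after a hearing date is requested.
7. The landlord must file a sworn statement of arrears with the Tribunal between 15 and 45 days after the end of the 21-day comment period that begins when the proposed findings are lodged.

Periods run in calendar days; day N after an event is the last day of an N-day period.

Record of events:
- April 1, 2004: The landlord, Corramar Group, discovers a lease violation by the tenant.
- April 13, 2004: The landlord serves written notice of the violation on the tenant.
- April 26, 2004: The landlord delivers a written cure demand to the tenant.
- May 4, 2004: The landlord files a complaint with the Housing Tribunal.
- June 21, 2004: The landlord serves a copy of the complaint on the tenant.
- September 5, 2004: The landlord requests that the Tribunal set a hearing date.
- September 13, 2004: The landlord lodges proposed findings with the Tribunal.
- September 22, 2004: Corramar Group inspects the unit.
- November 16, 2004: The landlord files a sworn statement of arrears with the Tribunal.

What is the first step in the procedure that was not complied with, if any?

Step 1 — counting 10 days from April 1, 2004 (when the violation is discovered) gives a deadline of April 11, 2004; April 13, 2004 misses that deadline by 2 days.
The analysis stops there.

Step 1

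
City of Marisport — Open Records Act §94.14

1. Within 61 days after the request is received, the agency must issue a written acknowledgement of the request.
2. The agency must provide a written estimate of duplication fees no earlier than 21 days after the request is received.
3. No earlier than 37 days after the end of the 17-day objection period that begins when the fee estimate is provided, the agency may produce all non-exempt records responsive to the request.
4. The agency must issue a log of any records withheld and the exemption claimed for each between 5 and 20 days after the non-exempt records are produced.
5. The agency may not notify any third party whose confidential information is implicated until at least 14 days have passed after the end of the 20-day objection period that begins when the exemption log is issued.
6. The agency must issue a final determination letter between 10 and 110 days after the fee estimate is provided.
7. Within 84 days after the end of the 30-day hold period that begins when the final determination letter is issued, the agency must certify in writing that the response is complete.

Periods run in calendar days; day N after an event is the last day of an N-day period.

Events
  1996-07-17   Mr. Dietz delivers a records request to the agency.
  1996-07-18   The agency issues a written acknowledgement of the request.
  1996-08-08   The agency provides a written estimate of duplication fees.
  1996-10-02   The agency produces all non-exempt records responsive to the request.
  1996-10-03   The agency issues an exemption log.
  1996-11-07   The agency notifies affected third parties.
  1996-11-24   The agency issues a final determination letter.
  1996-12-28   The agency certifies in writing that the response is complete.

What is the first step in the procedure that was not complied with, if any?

Step 1 — counting 61 days from 1996-07-17 (when the request is received) gives a deadline of 1996-09-16; done 1996-07-18 — timely.
Step 2 — must wait 21 days from 1996-07-17 (when the request is received), so not before 1996-08-07; done 1996-08-08, after the minimum wait.
Step 3 — must wait 37 days from 1996-08-25 (end of the 17-day objection period, which began when the fee estimate is provided on 1996-08-08), so not before 1996-10-01; done 1996-10-02, after the minimum wait.
Step 4 — 5 and 20 days from 1996-10-02 (when the non-exempt records are produced) are 1996-10-07 and 1996-10-22 respectively; 1996-10-03 is 4 days too early.

Step 4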